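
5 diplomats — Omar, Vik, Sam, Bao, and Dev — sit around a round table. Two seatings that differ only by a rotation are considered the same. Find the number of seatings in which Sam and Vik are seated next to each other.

12

Glue Sam and Vik into a block (2 internal orders). Seating 4 units around a circle gives (3)! arrangements.
So 2 × (3)! = 2 × 6 = 12.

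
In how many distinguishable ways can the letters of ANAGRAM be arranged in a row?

840

The 7 letters of ANAGRAM have repeats: A appearing 3 times.
Dividing 7! = 5040 by 3! = 6 for the repeated letters gives 840.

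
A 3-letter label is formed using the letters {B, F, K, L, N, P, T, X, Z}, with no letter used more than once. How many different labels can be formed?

Choose and order 3 of the 9 symbols: the first letter has 9 options, the next 8, then 7.
That product is 9 × 8 × 7 = 504.

504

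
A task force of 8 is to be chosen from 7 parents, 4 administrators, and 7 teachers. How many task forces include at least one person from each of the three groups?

Total 8-person selections from all 18: C(18,8) = 43758.
Selections missing a whole group: no parents → C(11,8) = 165; no administrators → C(14,8) = 3003; no teachers → C(11,8) = 165.
Add back selections omitting two groups (i.e. drawn from a single group): C(7,8) + C(4,8) + C(7,8) = 0.
By inclusion–exclusion: 43758 − 3333 + 0 = 40425.

40425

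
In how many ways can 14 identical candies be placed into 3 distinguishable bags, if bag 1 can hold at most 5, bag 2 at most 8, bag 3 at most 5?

By stars and bars, unrestricted non-negative solutions to x_1+…+x_3 = 14 number C(14+2,2) = 120.
Subtract solutions that violate a single cap (substitute x_i' = x_i − (cap_i+1)): x_1 ≥ 6 gives C(10,2) = 45; x_2 ≥ 9 gives C(7,2) = 21; x_3 ≥ 6 gives C(10,2) = 45. Together 111.
Add back pairs where two caps are both exceeded: 0 + 6 + 0 = 6.
By inclusion–exclusion the count is 120 − 111 + 6 = 15.

15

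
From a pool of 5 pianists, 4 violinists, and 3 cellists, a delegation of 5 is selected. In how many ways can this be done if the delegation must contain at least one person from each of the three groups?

590

Total 5-person selections from all 12: C(12,5) = 792.
Subtract selections that omit an entire group: no pianists → C(7,5) = 21; no violinists → C(8,5) = 56; no cellists → C(9,5) = 126.
Add back selections omitting two groups (i.e. drawn from a single group): C(5,5) + C(4,5) + C(3,5) = 1.
By inclusion–exclusion: 792 − 203 + 1 = 590.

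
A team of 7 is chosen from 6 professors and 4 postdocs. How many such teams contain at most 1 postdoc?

Split by how many postdocs are chosen (0 through 1).
Sum: C(4,0)·C(6,7) + C(4,1)·C(6,6) = 0 + 4 = 4.

4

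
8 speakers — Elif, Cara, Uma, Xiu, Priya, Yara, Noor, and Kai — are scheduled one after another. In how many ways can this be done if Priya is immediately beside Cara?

10080

Place the 6 others and the Priya-Cara pair as 7 objects in a line; the pair has 2 internal arrangements.
That gives 2 × 7! = 2 × 5040 = 10080.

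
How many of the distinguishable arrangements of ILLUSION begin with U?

Fix U in the first position and arrange the remaining 7 letters.
Those 7 letters have I appearing twice and L appearing twice, giving (7)!/(2!·2!) = 1260.

1260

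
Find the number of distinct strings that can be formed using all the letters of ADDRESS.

1260

The 7 letters of ADDRESS have repeats: D appearing twice and S appearing twice.
Dividing 7! = 5040 by 2!·2! = 4 for the repeated letters gives 1260.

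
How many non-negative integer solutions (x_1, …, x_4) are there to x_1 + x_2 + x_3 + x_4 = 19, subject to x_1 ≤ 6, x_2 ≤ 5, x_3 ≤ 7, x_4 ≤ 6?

56

Without the upper bounds there are C(22,3) = 1540 ways to split 19 among 4 variables.
Subtract solutions that violate a single cap (substitute x_i' = x_i − (cap_i+1)): x_1 ≥ 7 gives C(15,3) = 455; x_2 ≥ 6 gives C(16,3) = 560; x_3 ≥ 8 gives C(14,3) = 364; x_4 ≥ 7 gives C(15,3) = 455. Together 1834.
Add back pairs where two caps are both exceeded: 84 + 35 + 56 + 56 + 84 + 35 = 350.
By inclusion–exclusion the count is 1540 − 1834 + 350 = 56.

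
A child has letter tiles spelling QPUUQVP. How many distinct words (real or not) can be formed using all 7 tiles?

The 7 letters of QPUUQVP have repeats: P appearing twice, Q appearing twice, and U appearing twice.
The number of distinct arrangements is 7!/(2!·2!·2!) = 5040/8 = 630.

630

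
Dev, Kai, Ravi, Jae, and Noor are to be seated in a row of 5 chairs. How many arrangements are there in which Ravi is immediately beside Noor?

48

Treat {Ravi, Noor} as a single unit. There are 4 units to order, and the pair itself can be ordered 2 ways.
So the count is 2·(4)! = 48.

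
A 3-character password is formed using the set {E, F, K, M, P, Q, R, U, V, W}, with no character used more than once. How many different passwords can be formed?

With no repetition, fill the 3 characters in order: 10 choices, then 9, down to 8.
10 × 9 × 8 = 720.

720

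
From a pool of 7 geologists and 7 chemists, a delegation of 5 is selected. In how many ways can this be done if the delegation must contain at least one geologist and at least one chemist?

1960

With no constraint there are C(14,5) = 2002 possible selections.
Subtract selections that omit an entire group: no geologists → C(7,5) = 21; no chemists → C(7,5) = 21.
Both groups omitted at once is impossible, so 2002 − 42 = 1960.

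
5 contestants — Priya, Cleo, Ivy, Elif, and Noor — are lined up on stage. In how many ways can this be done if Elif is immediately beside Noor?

Place the 3 others and the Elif-Noor pair as 4 objects in a line; the pair has 2 internal arrangements.
That gives 2 × 4! = 2 × 24 = 48.

48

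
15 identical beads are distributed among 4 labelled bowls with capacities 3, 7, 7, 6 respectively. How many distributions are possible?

By stars and bars, unrestricted non-negative solutions to x_1+…+x_4 = 15 number C(15+3,3) = 816.
Subtract solutions that violate a single cap (substitute x_i' = x_i − (cap_i+1)): x_1 ≥ 4 gives C(14,3) = 364; x_2 ≥ 8 gives C(10,3) = 120; x_3 ≥ 8 gives C(10,3) = 120; x_4 ≥ 7 gives C(11,3) = 165. Together 769.
Add back pairs where two caps are both exceeded: 20 + 20 + 35 + 0 + 1 + 1 = 77.
By inclusion–exclusion the count is 816 − 769 + 77 = 124.

124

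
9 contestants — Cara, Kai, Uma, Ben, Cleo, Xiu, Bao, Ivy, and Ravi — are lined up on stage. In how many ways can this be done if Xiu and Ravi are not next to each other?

282240

Of the 9! = 362880 arrangements, those with Xiu and Ravi adjacent number 2 × 8! = 80640 (treat the pair as a block with 2 internal orders).
So 362880 − 80640 = 282240 arrangements keep them apart.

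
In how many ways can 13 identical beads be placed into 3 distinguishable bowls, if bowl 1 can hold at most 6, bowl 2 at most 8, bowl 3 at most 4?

Without the upper bounds there are C(15,2) = 105 ways to split 13 among 3 bowls.
Subtract solutions that violate a single cap (substitute x_i' = x_i − (cap_i+1)): x_1 ≥ 7 gives C(8,2) = 28; x_2 ≥ 9 gives C(6,2) = 15; x_3 ≥ 5 gives C(10,2) = 45. Together 88.
Add back pairs where two caps are both exceeded: 0 + 3 + 0 = 3.
By inclusion–exclusion the count is 105 − 88 + 3 = 20.

20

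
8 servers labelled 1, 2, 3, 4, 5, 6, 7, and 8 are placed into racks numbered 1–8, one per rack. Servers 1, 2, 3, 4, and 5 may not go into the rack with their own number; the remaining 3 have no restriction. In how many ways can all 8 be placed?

Let Aᵢ (for 1 ≤ i ≤ 5) be the placements that put server i in its forbidden rack. Any j of these fix j positions, leaving (8−j)! ways to fill the rest, and there are C(5,j) ways to pick which j.
By inclusion–exclusion, the number of valid placements is Σ_{j=0}^{5} (−1)^j C(5,j)·(8−j)!.
Computing: 40320 − 25200 + 7200 − 1200 + 120 − 6 = 21234.

21234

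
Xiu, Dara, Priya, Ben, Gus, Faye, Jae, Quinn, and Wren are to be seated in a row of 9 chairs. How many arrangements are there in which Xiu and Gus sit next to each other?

Place the 7 others and the Xiu-Gus pair as 8 objects in a line; the pair has 2 internal arrangements.
So the count is 2·(8)! = 80640.

80640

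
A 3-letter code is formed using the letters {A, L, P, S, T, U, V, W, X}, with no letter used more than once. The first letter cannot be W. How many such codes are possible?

448

The first letter has 9−1 = 8 choices (anything except W).
The remaining 2 letters are filled from the other 8 symbols without repetition: 8 × 7 = 56.
Total: 8 × 56 = 448.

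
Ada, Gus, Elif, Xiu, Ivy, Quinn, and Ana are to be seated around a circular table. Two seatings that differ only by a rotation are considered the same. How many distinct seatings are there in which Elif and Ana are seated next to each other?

240

Treat {Elif, Ana} as one unit (2 internal orders) and seat the resulting 6 units around the table: (5)! circular arrangements.
So 2 × (5)! = 2 × 120 = 240.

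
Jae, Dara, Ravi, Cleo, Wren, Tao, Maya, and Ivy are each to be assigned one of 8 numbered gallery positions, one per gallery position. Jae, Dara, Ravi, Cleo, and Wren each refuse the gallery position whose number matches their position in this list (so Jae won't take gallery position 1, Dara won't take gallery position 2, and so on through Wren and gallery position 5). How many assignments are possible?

Let Aᵢ (for 1 ≤ i ≤ 5) be the placements that put person i in their forbidden gallery position. Any j of these fix j positions, leaving (8−j)! ways to fill the rest, and there are C(5,j) ways to pick which j.
By inclusion–exclusion, the number of valid placements is Σ_{j=0}^{5} (−1)^j C(5,j)·(8−j)!.
Computing: 40320 − 25200 + 7200 − 1200 + 120 − 6 = 21234.

21234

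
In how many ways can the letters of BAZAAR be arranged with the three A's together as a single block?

24

Treat the 3 copies of A as a single block. The multiset to arrange is then {AAA, B, R, Z}, 4 items in all.
All 4 items are distinct, so there are (4)! = 24 arrangements.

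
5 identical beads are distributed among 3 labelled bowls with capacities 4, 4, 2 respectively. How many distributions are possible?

13

Ignoring the caps, the number of non-negative solutions to x_1+…+x_3 = 5 is C(7,2) = 21.
Subtract solutions that violate a single cap (substitute x_i' = x_i − (cap_i+1)): x_1 ≥ 5 gives C(2,2) = 1; x_2 ≥ 5 gives C(2,2) = 1; x_3 ≥ 3 gives C(4,2) = 6. Together 8.
No two caps can be exceeded simultaneously, so the pair terms are all 0.
By inclusion–exclusion the count is 21 − 8 + 0 = 13.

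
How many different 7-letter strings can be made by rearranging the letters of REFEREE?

The 7 letters of REFEREE have repeats: E appearing 4 times and R appearing twice.
So there are 7! / (4!·2!) = 105 distinguishable arrangements.

105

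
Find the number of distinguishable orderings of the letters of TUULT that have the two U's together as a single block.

12

Treat the 2 copies of U as a single block. The multiset to arrange is then {UU, L, T, T}, 4 items in all.
That gives (4)!/(2!) = 12 arrangements.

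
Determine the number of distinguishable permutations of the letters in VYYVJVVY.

The 8 letters of VYYVJVVY have repeats: V appearing 4 times and Y appearing 3 times.
Dividing 8! = 40320 by 4!·3! = 144 for the repeated letters gives 280.

280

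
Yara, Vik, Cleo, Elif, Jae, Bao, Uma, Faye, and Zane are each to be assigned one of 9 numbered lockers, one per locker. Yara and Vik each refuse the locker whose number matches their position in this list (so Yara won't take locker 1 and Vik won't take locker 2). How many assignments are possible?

Let Aᵢ (for i ∈ {1, 2}) be the placements that put person i in their forbidden locker. Any j of these fix j positions, leaving (9−j)! ways to fill the rest, and there are C(2,j) ways to pick which j.
By inclusion–exclusion, the number of valid placements is Σ_{j=0}^{2} (−1)^j C(2,j)·(9−j)!.
Computing: 362880 − 80640 + 5040 = 287280.

287280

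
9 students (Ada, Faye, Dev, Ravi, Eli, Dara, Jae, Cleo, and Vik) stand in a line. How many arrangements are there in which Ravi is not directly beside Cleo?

282240

Of the 9! = 362880 arrangements, those with Ravi and Cleo adjacent number 2 × 8! = 80640 (treat the pair as a block with 2 internal orders).
Complementary counting: 362880 − 80640 = 282240.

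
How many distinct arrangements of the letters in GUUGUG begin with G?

10

With the first slot taken by G, it remains to arrange the other 5 letters (UUGUG).
Those 5 letters have G appearing twice and U appearing 3 times, giving (5)!/(3!·2!) = 10.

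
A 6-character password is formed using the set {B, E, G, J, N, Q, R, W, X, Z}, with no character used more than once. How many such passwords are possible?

This is a permutation of 6 out of 10: P(10,6) = 10!/4!.
That product is 10 × 9 × 8 × 7 × 6 × 5 = 151200.

151200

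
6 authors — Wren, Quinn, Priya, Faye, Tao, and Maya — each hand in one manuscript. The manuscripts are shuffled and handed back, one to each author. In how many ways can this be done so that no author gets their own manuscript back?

Let Aᵢ be the assignments in which author i gets their own manuscript. We want the size of the complement of A₁∪…∪A_6.
By inclusion–exclusion this is Σ_{j=0}^{6} (−1)^j C(6,j)·(6−j)!.
Computing: 720 − 720 + 360 − 120 + 30 − 6 + 1 = 265.

265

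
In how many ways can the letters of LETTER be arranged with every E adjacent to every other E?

60

Treat the 2 copies of E as a single block. The multiset to arrange is then {EE, L, R, T, T}, 5 items in all.
That gives (5)!/(2!) = 60 arrangements.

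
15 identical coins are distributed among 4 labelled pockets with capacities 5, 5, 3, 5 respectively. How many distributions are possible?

Ignoring the caps, the number of non-negative solutions to x_1+…+x_4 = 15 is C(18,3) = 816.
Subtract solutions that violate a single cap (substitute x_i' = x_i − (cap_i+1)): x_1 ≥ 6 gives C(12,3) = 220; x_2 ≥ 6 gives C(12,3) = 220; x_3 ≥ 4 gives C(14,3) = 364; x_4 ≥ 6 gives C(12,3) = 220. Together 1024.
Add back pairs where two caps are both exceeded: 20 + 56 + 20 + 56 + 20 + 56 = 228.
By inclusion–exclusion the count is 816 − 1024 + 228 = 20.

20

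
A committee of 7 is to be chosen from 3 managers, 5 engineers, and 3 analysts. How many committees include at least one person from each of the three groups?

Unrestricted: C(11,7) = 330 ways to pick any 7 of the 11.
Selections missing a whole group: no managers → C(8,7) = 8; no engineers → C(6,7) = 0; no analysts → C(8,7) = 8.
Add back selections omitting two groups (i.e. drawn from a single group): C(3,7) + C(5,7) + C(3,7) = 0.
By inclusion–exclusion: 330 − 16 + 0 = 314.

314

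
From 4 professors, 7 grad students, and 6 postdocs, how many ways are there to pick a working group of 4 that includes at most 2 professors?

2327

Split by how many professors are chosen (0 through 2).
Sum: C(4,0)·C(13,4) + C(4,1)·C(13,3) + C(4,2)·C(13,2) = 715 + 1144 + 468 = 2327.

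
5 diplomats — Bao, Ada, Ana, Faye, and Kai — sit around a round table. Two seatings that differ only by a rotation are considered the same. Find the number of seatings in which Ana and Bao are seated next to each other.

12

Glue Ana and Bao into a block (2 internal orders). Seating 4 units around a circle gives (3)! arrangements.
So 2 × (3)! = 2 × 6 = 12.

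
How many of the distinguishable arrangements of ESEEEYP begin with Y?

30

With the first slot taken by Y, it remains to arrange the other 6 letters (ESEEEP).
Those 6 letters have E appearing 4 times, giving (6)!/(4!) = 30.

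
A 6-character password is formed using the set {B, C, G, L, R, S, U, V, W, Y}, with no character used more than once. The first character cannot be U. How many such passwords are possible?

136080

The first character has 10−1 = 9 choices (anything except U).
The remaining 5 characters are filled from the other 9 symbols without repetition: 9 × 8 × 7 × 6 × 5 = 15120.
Total: 9 × 15120 = 136080.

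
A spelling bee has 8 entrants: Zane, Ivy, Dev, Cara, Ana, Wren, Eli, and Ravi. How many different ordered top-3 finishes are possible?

There are 8 choices for 1st place, 7 for 2nd, and 6 for 3rd.
That gives 8 × 7 × 6 = 336.

336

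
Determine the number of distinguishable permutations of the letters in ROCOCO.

60

Letter multiplicities in ROCOCO: C×2, O×3, R×1.
The number of distinct arrangements is 6!/(3!·2!) = 720/12 = 60.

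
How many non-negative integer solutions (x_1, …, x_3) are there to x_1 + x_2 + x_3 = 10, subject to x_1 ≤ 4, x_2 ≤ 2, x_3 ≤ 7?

Ignoring the caps, the number of non-negative solutions to x_1+…+x_3 = 10 is C(12,2) = 66.
Subtract solutions that violate a single cap (substitute x_i' = x_i − (cap_i+1)): x_1 ≥ 5 gives C(7,2) = 21; x_2 ≥ 3 gives C(9,2) = 36; x_3 ≥ 8 gives C(4,2) = 6. Together 63.
Add back pairs where two caps are both exceeded: 6 + 0 + 0 = 6.
By inclusion–exclusion the count is 66 − 63 + 6 = 9.

9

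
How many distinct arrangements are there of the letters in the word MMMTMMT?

The 7 letters of MMMTMMT have repeats: M appearing 5 times and T appearing twice.
Dividing 7! = 5040 by 5!·2! = 240 for the repeated letters gives 21.

21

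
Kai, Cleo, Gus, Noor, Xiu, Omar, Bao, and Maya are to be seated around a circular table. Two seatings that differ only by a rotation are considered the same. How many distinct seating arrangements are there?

Fix one person's seat to break rotational symmetry; the remaining 7 people can be arranged in (7)! = 5040 ways.

5040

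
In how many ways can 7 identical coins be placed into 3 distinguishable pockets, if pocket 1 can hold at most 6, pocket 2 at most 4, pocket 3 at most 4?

Ignoring the caps, the number of non-negative solutions to x_1+…+x_3 = 7 is C(9,2) = 36.
Subtract solutions that violate a single cap (substitute x_i' = x_i − (cap_i+1)): x_1 ≥ 7 gives C(2,2) = 1; x_2 ≥ 5 gives C(4,2) = 6; x_3 ≥ 5 gives C(4,2) = 6. Together 13.
No two caps can be exceeded simultaneously, so the pair terms are all 0.
By inclusion–exclusion the count is 36 − 13 + 0 = 23.

23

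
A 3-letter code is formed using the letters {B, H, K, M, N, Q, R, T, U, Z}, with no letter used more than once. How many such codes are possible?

720

This is a permutation of 3 out of 10: P(10,3) = 10!/7!.
10 × 9 × 8 = 720.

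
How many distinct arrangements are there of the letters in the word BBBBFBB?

7

BBBBFBB has 7 letters with B appearing 6 times.
The number of distinct arrangements is 7!/(6!) = 5040/720 = 7.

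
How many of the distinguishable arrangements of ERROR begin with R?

12

Fix R in the first position and arrange the remaining 4 letters.
Those 4 letters have R appearing twice, giving (4)!/(2!) = 12.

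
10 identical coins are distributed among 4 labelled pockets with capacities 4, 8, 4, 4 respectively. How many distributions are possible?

117

By stars and bars, unrestricted non-negative solutions to x_1+…+x_4 = 10 number C(10+3,3) = 286.
Subtract solutions that violate a single cap (substitute x_i' = x_i − (cap_i+1)): x_1 ≥ 5 gives C(8,3) = 56; x_2 ≥ 9 gives C(4,3) = 4; x_3 ≥ 5 gives C(8,3) = 56; x_4 ≥ 5 gives C(8,3) = 56. Together 172.
Add back pairs where two caps are both exceeded: 0 + 1 + 1 + 0 + 0 + 1 = 3.
By inclusion–exclusion the count is 286 − 172 + 3 = 117.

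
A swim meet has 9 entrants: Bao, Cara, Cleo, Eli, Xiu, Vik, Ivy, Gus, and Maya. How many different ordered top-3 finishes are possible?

There are 9 choices for 1st place, 8 for 2nd, and 7 for 3rd.
That gives 9 × 8 × 7 = 504.

504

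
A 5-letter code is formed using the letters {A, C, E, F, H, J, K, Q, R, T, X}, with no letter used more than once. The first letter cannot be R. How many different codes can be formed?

The first letter has 11−1 = 10 choices (anything except R).
The remaining 4 letters are filled from the other 10 symbols without repetition: 10 × 9 × 8 × 7 = 5040.
Total: 10 × 5040 = 50400.

50400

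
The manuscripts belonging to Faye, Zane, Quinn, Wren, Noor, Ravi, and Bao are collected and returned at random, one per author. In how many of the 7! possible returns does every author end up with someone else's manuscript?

Let Aᵢ be the assignments in which author i gets their own manuscript. We want the size of the complement of A₁∪…∪A_7.
By inclusion–exclusion this is Σ_{j=0}^{7} (−1)^j C(7,j)·(7−j)!.
Computing: 5040 − 5040 + 2520 − 840 + 210 − 42 + 7 − 1 = 1854.

1854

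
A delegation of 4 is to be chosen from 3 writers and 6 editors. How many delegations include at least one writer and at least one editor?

With no constraint there are C(9,4) = 126 possible selections.
Selections missing a whole group: no writers → C(6,4) = 15; no editors → C(3,4) = 0.
Both groups omitted at once is impossible, so 126 − 15 = 111.

111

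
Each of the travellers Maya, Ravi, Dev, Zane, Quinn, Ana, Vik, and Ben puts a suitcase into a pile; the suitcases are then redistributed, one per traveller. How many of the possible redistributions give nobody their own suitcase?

Count assignments avoiding every fixed point. For any j of the 8 travellers fixed to their own suitcase, the other 8−j can be arranged in (8−j)! ways.
By inclusion–exclusion this is Σ_{j=0}^{8} (−1)^j C(8,j)·(8−j)!.
Computing: 40320 − 40320 + 20160 − 6720 + 1680 − 336 + 56 − 8 + 1 = 14833.

14833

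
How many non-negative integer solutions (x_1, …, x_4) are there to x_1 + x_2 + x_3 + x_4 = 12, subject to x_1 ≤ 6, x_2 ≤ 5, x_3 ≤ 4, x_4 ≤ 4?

95

Ignoring the caps, the number of non-negative solutions to x_1+…+x_4 = 12 is C(15,3) = 455.
Subtract solutions that violate a single cap (substitute x_i' = x_i − (cap_i+1)): x_1 ≥ 7 gives C(8,3) = 56; x_2 ≥ 6 gives C(9,3) = 84; x_3 ≥ 5 gives C(10,3) = 120; x_4 ≥ 5 gives C(10,3) = 120. Together 380.
Add back pairs where two caps are both exceeded: 0 + 1 + 1 + 4 + 4 + 10 = 20.
By inclusion–exclusion the count is 455 − 380 + 20 = 95.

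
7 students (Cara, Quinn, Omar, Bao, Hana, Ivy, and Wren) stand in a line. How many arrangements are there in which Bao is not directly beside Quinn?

3600

There are 7! = 5040 arrangements in all. If Bao and Quinn are adjacent, merging them into one block gives 2·(6)! = 1440 arrangements.
So 5040 − 1440 = 3600 arrangements keep them apart.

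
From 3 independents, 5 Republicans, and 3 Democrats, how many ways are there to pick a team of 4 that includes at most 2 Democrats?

Split by how many Democrats are chosen (0 through 2).
Sum: C(3,0)·C(8,4) + C(3,1)·C(8,3) + C(3,2)·C(8,2) = 70 + 168 + 84 = 322.

322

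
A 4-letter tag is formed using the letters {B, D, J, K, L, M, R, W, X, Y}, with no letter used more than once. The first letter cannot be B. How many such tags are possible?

The first letter has 10−1 = 9 choices (anything except B).
The remaining 3 letters are filled from the other 9 symbols without repetition: 9 × 8 × 7 = 504.
Total: 9 × 504 = 4536.

4536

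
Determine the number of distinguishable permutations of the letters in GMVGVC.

180

Letter multiplicities in GMVGVC: C×1, G×2, M×1, V×2.
The number of distinct arrangements is 6!/(2!·2!) = 720/4 = 180.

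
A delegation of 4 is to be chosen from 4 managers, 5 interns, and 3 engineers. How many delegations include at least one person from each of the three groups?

Unrestricted: C(12,4) = 495 ways to pick any 4 of the 12.
Selections missing a whole group: no managers → C(8,4) = 70; no interns → C(7,4) = 35; no engineers → C(9,4) = 126.
Add back selections omitting two groups (i.e. drawn from a single group): C(4,4) + C(5,4) + C(3,4) = 6.
By inclusion–exclusion: 495 − 231 + 6 = 270.

270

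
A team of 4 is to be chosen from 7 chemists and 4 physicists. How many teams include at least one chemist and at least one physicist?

Unrestricted: C(11,4) = 330 ways to pick any 4 of the 11.
Subtract selections that omit an entire group: no chemists → C(4,4) = 1; no physicists → C(7,4) = 35.
Both groups omitted at once is impossible, so 330 − 36 = 294.

294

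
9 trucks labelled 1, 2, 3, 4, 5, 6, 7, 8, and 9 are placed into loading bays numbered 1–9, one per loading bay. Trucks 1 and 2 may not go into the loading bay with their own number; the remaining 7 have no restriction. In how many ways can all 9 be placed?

Let Aᵢ (for i ∈ {1, 2}) be the placements that put truck i in its forbidden loading bay. Any j of these fix j positions, leaving (9−j)! ways to fill the rest, and there are C(2,j) ways to pick which j.
By inclusion–exclusion, the number of valid placements is Σ_{j=0}^{2} (−1)^j C(2,j)·(9−j)!.
Computing: 362880 − 80640 + 5040 = 287280.

287280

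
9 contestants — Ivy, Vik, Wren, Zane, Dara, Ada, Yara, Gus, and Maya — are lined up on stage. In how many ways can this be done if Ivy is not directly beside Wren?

There are 9! = 362880 arrangements in all. If Ivy and Wren are adjacent, merging them into one block gives 2·(8)! = 80640 arrangements.
So 362880 − 80640 = 282240 arrangements keep them apart.

282240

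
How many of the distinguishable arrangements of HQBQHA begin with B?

30

With the first slot taken by B, it remains to arrange the other 5 letters (HQQHA).
Those 5 letters have H appearing twice and Q appearing twice, giving (5)!/(2!·2!) = 30.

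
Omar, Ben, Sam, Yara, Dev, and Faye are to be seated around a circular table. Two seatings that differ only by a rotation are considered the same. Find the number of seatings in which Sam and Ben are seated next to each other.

Glue Sam and Ben into a block (2 internal orders). Seating 5 units around a circle gives (4)! arrangements.
So 2 × (4)! = 2 × 24 = 48.

48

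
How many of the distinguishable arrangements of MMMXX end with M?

6

Fix M in the last position and arrange the remaining 4 letters.
Those 4 letters have M appearing twice and X appearing twice, giving (4)!/(2!·2!) = 6.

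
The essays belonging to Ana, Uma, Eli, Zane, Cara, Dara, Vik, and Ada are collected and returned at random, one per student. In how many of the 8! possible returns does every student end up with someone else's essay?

14833

Let Aᵢ be the assignments in which student i gets their own essay. We want the size of the complement of A₁∪…∪A_8.
By inclusion–exclusion this is Σ_{j=0}^{8} (−1)^j C(8,j)·(8−j)!.
Computing: 40320 − 40320 + 20160 − 6720 + 1680 − 336 + 56 − 8 + 1 = 14833.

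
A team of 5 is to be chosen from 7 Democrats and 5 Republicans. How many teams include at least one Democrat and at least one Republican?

770

Total 5-person selections from all 12: C(12,5) = 792.
Subtract selections that omit an entire group: no Democrats → C(5,5) = 1; no Republicans → C(7,5) = 21.
Both groups omitted at once is impossible, so 792 − 22 = 770.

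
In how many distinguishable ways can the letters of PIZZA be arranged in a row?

PIZZA has 5 letters with Z appearing twice.
The number of distinct arrangements is 5!/(2!) = 120/2 = 60.

60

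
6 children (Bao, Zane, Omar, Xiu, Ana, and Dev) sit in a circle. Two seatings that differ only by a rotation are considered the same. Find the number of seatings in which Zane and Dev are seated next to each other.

48

Treat {Zane, Dev} as one unit (2 internal orders) and seat the resulting 5 units around the table: (4)! circular arrangements.
So 2 × (4)! = 2 × 24 = 48.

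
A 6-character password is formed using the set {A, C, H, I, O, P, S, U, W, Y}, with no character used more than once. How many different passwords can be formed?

151200

This is a permutation of 6 out of 10: P(10,6) = 10!/4!.
10 × 9 × 8 × 7 × 6 × 5 = 151200.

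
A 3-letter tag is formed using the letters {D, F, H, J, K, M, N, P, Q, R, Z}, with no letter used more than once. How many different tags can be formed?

Choose and order 3 of the 11 symbols: the first letter has 11 options, the next 10, then 9.
11 × 10 × 9 = 990.

990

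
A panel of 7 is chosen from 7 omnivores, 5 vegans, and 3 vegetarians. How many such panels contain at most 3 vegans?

5790

Split by how many vegans are chosen (0 through 3).
Sum: C(5,0)·C(10,7) + C(5,1)·C(10,6) + C(5,2)·C(10,5) + C(5,3)·C(10,4) = 120 + 1050 + 2520 + 2100 = 5790.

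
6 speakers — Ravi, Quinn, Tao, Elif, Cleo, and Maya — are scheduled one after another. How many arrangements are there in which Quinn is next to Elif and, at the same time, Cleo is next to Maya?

Treat {Quinn,Elif} as one block (2 orders) and {Cleo,Maya} as another (2 orders).
That leaves 4 units to arrange: 2 × 2 × 4! = 4 × 24 = 96.

96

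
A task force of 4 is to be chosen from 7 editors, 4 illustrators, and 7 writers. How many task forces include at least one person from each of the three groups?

Unrestricted: C(18,4) = 3060 ways to pick any 4 of the 18.
Subtract selections that omit an entire group: no editors → C(11,4) = 330; no illustrators → C(14,4) = 1001; no writers → C(11,4) = 330.
Add back selections omitting two groups (i.e. drawn from a single group): C(7,4) + C(4,4) + C(7,4) = 71.
By inclusion–exclusion: 3060 − 1661 + 71 = 1470.

1470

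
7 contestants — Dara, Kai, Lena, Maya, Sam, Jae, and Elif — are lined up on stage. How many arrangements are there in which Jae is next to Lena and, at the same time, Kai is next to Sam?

Treat {Jae,Lena} as one block (2 orders) and {Kai,Sam} as another (2 orders).
That leaves 5 units to arrange: 2 × 2 × 5! = 4 × 120 = 480.

480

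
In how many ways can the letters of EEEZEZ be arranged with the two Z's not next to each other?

There are 6!/(4!·2!) = 15 arrangements of EEEZEZ in total.
If the two Z's are adjacent, glue them into one block, leaving 5 items to arrange: (5)!/(4!) = 5 ways.
Hence 15 − 5 = 10.

10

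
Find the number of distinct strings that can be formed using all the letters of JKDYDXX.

Letter multiplicities in JKDYDXX: D×2, J×1, K×1, X×2, Y×1.
The number of distinct arrangements is 7!/(2!·2!) = 5040/4 = 1260.

1260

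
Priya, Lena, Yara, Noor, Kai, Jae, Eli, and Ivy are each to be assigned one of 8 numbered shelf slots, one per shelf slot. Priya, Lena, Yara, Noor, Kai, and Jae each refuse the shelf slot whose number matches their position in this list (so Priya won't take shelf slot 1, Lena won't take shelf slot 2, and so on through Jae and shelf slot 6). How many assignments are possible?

18806

Let Aᵢ (for 1 ≤ i ≤ 6) be the placements that put person i in their forbidden shelf slot. Any j of these fix j positions, leaving (8−j)! ways to fill the rest, and there are C(6,j) ways to pick which j.
By inclusion–exclusion, the number of valid placements is Σ_{j=0}^{6} (−1)^j C(6,j)·(8−j)!.
Computing: 40320 − 30240 + 10800 − 2400 + 360 − 36 + 2 = 18806.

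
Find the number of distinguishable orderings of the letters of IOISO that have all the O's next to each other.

Treat the 2 copies of O as a single block. The multiset to arrange is then {OO, I, I, S}, 4 items in all.
That gives (4)!/(2!) = 12 arrangements.

12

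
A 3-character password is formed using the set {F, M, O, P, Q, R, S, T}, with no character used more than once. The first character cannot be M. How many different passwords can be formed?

The first character has 8−1 = 7 choices (anything except M).
The remaining 2 characters are filled from the other 7 symbols without repetition: 7 × 6 = 42.
Total: 7 × 42 = 294.

294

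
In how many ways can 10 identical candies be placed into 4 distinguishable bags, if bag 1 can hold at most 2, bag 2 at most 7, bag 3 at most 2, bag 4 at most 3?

26

By stars and bars, unrestricted non-negative solutions to x_1+…+x_4 = 10 number C(10+3,3) = 286.
Subtract solutions that violate a single cap (substitute x_i' = x_i − (cap_i+1)): x_1 ≥ 3 gives C(10,3) = 120; x_2 ≥ 8 gives C(5,3) = 10; x_3 ≥ 3 gives C(10,3) = 120; x_4 ≥ 4 gives C(9,3) = 84. Together 334.
Add back pairs where two caps are both exceeded: 0 + 35 + 20 + 0 + 0 + 20 = 75.
Subtract triples: 0 + 0 + 1 + 0 = 1.
By inclusion–exclusion the count is 286 − 334 + 75 − 1 = 26.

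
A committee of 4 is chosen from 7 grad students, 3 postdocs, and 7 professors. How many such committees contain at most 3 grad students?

Split by how many grad students are chosen (0 through 3).
Sum: C(7,0)·C(10,4) + C(7,1)·C(10,3) + C(7,2)·C(10,2) + C(7,3)·C(10,1) = 210 + 840 + 945 + 350 = 2345.

2345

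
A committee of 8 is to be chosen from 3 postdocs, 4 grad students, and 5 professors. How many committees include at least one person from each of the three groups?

485

Unrestricted: C(12,8) = 495 ways to pick any 8 of the 12.
Subtract selections that omit an entire group: no postdocs → C(9,8) = 9; no grad students → C(8,8) = 1; no professors → C(7,8) = 0.
Add back selections omitting two groups (i.e. drawn from a single group): C(3,8) + C(4,8) + C(5,8) = 0.
By inclusion–exclusion: 495 − 10 + 0 = 485.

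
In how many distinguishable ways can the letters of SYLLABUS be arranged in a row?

SYLLABUS has 8 letters with L appearing twice and S appearing twice.
Dividing 8! = 40320 by 2!·2! = 4 for the repeated letters gives 10080.

10080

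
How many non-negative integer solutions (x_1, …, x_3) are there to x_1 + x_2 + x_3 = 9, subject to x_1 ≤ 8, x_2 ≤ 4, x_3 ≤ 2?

14

Without the upper bounds there are C(11,2) = 55 ways to split 9 among 3 variables.
Subtract solutions that violate a single cap (substitute x_i' = x_i − (cap_i+1)): x_1 ≥ 9 gives C(2,2) = 1; x_2 ≥ 5 gives C(6,2) = 15; x_3 ≥ 3 gives C(8,2) = 28. Together 44.
Add back pairs where two caps are both exceeded: 0 + 0 + 3 = 3.
By inclusion–exclusion the count is 55 − 44 + 3 = 14.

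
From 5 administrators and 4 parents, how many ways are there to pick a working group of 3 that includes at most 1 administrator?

34

Split by how many administrators are chosen (0 through 1).
Sum: C(5,0)·C(4,3) + C(5,1)·C(4,2) = 4 + 30 = 34.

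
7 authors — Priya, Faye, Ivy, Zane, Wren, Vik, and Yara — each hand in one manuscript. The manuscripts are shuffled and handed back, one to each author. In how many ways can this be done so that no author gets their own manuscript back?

This is the derangement count D_7: permutations of 7 items with no fixed point.
By inclusion–exclusion this is Σ_{j=0}^{7} (−1)^j C(7,j)·(7−j)!.
Computing: 5040 − 5040 + 2520 − 840 + 210 − 42 + 7 − 1 = 1854.

1854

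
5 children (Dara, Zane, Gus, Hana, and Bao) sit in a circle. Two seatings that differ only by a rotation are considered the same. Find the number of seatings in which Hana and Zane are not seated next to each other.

12

All circular seatings of 5 people number (4)! = 24.
Those with Hana next to Zane: fuse the pair into one unit and seat 4 units around a circle — 2·(3)! = 12.
Subtracting, 24 − 12 = 12.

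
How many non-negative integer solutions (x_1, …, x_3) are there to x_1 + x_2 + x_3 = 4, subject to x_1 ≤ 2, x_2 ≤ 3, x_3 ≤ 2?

Ignoring the caps, the number of non-negative solutions to x_1+…+x_3 = 4 is C(6,2) = 15.
Subtract solutions that violate a single cap (substitute x_i' = x_i − (cap_i+1)): x_1 ≥ 3 gives C(3,2) = 3; x_2 ≥ 4 gives C(2,2) = 1; x_3 ≥ 3 gives C(3,2) = 3. Together 7.
No two caps can be exceeded simultaneously, so the pair terms are all 0.
By inclusion–exclusion the count is 15 − 7 + 0 = 8.

8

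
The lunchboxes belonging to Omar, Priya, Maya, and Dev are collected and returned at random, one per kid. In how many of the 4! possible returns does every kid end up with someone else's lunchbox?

9

Let Aᵢ be the assignments in which kid i gets their own lunchbox. We want the size of the complement of A₁∪…∪A_4.
By inclusion–exclusion this is Σ_{j=0}^{4} (−1)^j C(4,j)·(4−j)!.
Computing: 24 − 24 + 12 − 4 + 1 = 9.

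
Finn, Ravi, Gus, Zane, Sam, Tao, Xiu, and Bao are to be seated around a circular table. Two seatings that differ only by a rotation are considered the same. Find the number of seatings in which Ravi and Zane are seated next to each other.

1440

Treat {Ravi, Zane} as one unit (2 internal orders) and seat the resulting 7 units around the table: (6)! circular arrangements.
So 2 × (6)! = 2 × 720 = 1440.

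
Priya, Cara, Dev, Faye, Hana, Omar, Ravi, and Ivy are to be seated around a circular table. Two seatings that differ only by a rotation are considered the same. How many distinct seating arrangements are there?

Around a circle, 8 distinct people have 8!/8 = (7)! = 5040 rotationally distinct seatings.

5040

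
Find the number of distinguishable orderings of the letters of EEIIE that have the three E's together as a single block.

Treat the 3 copies of E as a single block. The multiset to arrange is then {EEE, I, I}, 3 items in all.
That gives (3)!/(2!) = 3 arrangements.

3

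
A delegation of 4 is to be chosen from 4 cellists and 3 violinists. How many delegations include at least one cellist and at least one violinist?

34

Total 4-person selections from all 7: C(7,4) = 35.
Subtract selections that omit an entire group: no cellists → C(3,4) = 0; no violinists → C(4,4) = 1.
Both groups omitted at once is impossible, so 35 − 1 = 34.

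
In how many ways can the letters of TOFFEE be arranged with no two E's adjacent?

120

Total arrangements of TOFFEE: 6!/(2!·2!) = 180.
If the two E's are adjacent, glue them into one block, leaving 5 items to arrange: (5)!/(2!) = 60 ways.
Hence 180 − 60 = 120.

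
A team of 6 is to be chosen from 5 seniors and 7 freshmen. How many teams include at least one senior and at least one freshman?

917

Unrestricted: C(12,6) = 924 ways to pick any 6 of the 12.
Subtract selections that omit an entire group: no seniors → C(7,6) = 7; no freshmen → C(5,6) = 0.
Both groups omitted at once is impossible, so 924 − 7 = 917.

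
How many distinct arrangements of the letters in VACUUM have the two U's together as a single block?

Treat the 2 copies of U as a single block. The multiset to arrange is then {UU, A, C, M, V}, 5 items in all.
All 5 items are distinct, so there are (5)! = 120 arrangements.

120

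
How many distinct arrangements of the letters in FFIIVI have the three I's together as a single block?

Treat the 3 copies of I as a single block. The multiset to arrange is then {III, F, F, V}, 4 items in all.
That gives (4)!/(2!) = 12 arrangements.

12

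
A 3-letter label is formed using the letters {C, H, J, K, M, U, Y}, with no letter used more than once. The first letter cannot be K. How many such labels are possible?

180

The first letter has 7−1 = 6 choices (anything except K).
The remaining 2 letters are filled from the other 6 symbols without repetition: 6 × 5 = 30.
Total: 6 × 30 = 180.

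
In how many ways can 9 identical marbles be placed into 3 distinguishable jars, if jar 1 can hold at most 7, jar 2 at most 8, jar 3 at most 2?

23

Ignoring the caps, the number of non-negative solutions to x_1+…+x_3 = 9 is C(11,2) = 55.
Subtract solutions that violate a single cap (substitute x_i' = x_i − (cap_i+1)): x_1 ≥ 8 gives C(3,2) = 3; x_2 ≥ 9 gives C(2,2) = 1; x_3 ≥ 3 gives C(8,2) = 28. Together 32.
No two caps can be exceeded simultaneously, so the pair terms are all 0.
By inclusion–exclusion the count is 55 − 32 + 0 = 23.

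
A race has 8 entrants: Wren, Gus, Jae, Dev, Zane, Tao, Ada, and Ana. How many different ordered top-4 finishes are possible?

This is an ordered selection of 4 from 8: P(8,4).
That gives 8 × 7 × 6 × 5 = 1680.

1680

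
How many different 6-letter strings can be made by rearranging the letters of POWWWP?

Letter multiplicities in POWWWP: O×1, P×2, W×3.
So there are 6! / (3!·2!) = 60 distinguishable arrangements.

60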